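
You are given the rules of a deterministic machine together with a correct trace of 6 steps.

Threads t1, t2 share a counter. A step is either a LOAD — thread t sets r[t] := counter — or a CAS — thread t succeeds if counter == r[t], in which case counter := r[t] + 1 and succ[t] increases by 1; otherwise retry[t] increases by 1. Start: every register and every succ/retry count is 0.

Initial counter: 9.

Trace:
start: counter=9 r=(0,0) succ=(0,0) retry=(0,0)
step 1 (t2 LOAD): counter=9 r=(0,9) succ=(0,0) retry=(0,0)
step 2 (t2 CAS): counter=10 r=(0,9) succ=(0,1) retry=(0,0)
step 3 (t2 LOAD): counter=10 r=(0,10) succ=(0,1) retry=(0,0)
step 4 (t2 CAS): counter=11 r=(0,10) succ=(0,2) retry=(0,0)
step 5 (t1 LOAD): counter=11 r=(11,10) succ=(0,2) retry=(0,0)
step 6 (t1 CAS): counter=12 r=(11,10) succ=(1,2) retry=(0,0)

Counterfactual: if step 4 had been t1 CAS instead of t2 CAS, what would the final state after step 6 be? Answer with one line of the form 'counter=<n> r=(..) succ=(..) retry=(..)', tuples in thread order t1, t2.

counter=11 r=(10,10) succ=(1,1) retry=(1,0)

(re-executing from step 4 with the substitution; state before step 4: counter=10 r=(0,10) succ=(0,1) retry=(0,0))
step 4 (t1 CAS): counter=10 r=(0,10) succ=(0,1) retry=(1,0)
step 5 (t1 LOAD): counter=10 r=(10,10) succ=(0,1) retry=(1,0)
step 6 (t1 CAS): counter=11 r=(10,10) succ=(1,1) retry=(1,0)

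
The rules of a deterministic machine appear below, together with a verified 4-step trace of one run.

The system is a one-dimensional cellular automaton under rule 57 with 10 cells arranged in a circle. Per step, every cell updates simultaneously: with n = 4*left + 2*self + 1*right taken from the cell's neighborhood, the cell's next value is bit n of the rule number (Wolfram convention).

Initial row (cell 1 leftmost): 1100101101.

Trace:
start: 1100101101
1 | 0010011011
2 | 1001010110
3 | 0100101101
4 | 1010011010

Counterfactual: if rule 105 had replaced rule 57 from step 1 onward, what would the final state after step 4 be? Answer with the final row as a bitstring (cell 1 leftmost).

(re-executing steps 1..4 under rule 105; state before step 1: 1100101101)
1 | 0100011111
2 | 1001010001
3 | 1000100101
4 | 1010000011

1010000011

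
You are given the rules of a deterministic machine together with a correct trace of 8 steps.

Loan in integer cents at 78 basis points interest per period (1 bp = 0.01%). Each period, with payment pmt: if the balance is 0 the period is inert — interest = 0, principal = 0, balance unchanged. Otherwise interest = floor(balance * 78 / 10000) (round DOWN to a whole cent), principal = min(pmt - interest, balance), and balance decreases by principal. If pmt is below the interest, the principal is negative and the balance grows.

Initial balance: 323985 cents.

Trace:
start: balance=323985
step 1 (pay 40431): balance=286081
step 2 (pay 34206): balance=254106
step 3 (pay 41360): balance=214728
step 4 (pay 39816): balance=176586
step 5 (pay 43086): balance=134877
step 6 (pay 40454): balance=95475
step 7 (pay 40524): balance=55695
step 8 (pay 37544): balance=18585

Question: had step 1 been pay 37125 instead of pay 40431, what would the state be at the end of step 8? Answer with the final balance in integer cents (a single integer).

22076

(re-executing from step 1 with the substitution; state before step 1: balance=323985)
step 1 (pay 37125): balance=289387
step 2 (pay 34206): balance=257438
step 3 (pay 41360): balance=218086
step 4 (pay 39816): balance=179971
step 5 (pay 43086): balance=138288
step 6 (pay 40454): balance=98912
step 7 (pay 40524): balance=59159
step 8 (pay 37544): balance=22076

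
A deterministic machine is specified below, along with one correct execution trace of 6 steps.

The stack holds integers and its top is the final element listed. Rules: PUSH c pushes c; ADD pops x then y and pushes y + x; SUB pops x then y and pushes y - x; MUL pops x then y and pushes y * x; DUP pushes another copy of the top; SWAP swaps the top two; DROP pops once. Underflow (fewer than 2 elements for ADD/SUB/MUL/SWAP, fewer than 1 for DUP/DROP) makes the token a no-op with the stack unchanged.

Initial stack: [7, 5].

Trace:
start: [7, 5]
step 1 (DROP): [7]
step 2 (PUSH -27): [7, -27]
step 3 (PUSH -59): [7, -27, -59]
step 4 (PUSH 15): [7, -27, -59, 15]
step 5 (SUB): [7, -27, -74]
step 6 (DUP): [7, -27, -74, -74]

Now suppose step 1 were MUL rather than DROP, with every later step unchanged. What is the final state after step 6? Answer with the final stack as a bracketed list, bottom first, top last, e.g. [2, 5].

[35, -27, -74, -74]

(re-executing from step 1 with the substitution; state before step 1: [7, 5])
step 1 (MUL): [35]
step 2 (PUSH -27): [35, -27]
step 3 (PUSH -59): [35, -27, -59]
step 4 (PUSH 15): [35, -27, -59, 15]
step 5 (SUB): [35, -27, -74]
step 6 (DUP): [35, -27, -74, -74]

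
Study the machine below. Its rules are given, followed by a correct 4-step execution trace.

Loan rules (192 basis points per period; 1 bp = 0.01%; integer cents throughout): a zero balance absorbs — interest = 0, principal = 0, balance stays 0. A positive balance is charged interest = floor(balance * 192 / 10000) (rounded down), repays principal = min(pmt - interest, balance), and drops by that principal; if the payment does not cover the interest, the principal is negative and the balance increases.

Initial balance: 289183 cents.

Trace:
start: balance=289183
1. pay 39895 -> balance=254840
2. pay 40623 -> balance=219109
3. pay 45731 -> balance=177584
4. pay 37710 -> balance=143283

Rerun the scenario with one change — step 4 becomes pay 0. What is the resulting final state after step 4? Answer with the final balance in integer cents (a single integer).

180993

(re-executing from step 4 with the substitution; state before step 4: balance=177584)
4. pay 0 -> balance=180993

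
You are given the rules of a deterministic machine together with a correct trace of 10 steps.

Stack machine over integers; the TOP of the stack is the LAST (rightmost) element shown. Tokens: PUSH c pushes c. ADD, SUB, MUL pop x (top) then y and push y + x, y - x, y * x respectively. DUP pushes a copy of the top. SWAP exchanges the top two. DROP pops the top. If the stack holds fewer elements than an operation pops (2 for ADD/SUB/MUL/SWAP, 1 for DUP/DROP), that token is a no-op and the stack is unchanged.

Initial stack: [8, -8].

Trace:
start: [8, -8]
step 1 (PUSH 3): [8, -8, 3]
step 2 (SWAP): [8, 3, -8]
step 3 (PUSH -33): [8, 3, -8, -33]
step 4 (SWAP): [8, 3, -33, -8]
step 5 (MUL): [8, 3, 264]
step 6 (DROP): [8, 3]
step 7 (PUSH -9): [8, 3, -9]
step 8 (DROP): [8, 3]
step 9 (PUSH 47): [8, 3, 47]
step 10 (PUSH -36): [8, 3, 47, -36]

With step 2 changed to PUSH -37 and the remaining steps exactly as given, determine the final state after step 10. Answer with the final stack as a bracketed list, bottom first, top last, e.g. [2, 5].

(re-executing from step 2 with the substitution; state before step 2: [8, -8, 3])
step 2 (PUSH -37): [8, -8, 3, -37]
step 3 (PUSH -33): [8, -8, 3, -37, -33]
step 4 (SWAP): [8, -8, 3, -33, -37]
step 5 (MUL): [8, -8, 3, 1221]
step 6 (DROP): [8, -8, 3]
step 7 (PUSH -9): [8, -8, 3, -9]
step 8 (DROP): [8, -8, 3]
step 9 (PUSH 47): [8, -8, 3, 47]
step 10 (PUSH -36): [8, -8, 3, 47, -36]

[8, -8, 3, 47, -36]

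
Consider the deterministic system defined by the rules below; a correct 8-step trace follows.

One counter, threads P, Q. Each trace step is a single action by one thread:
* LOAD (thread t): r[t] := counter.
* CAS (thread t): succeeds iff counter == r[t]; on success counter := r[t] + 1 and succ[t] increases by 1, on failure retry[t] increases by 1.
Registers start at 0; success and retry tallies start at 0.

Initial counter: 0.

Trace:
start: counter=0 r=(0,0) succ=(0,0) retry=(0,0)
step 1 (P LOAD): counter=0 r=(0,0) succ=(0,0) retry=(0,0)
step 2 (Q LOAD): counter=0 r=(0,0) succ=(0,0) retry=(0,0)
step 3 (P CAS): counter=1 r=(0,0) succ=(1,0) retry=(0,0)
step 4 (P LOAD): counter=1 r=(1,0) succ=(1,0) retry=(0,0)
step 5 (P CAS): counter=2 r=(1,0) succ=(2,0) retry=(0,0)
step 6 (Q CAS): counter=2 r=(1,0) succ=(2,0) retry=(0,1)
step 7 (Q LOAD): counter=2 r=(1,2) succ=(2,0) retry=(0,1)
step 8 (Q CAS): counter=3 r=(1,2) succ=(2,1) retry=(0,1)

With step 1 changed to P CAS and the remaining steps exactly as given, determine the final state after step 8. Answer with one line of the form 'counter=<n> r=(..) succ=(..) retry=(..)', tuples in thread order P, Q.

(re-executing from step 1 with the substitution; state before step 1: counter=0 r=(0,0) succ=(0,0) retry=(0,0))
step 1 (P CAS): counter=1 r=(0,0) succ=(1,0) retry=(0,0)
step 2 (Q LOAD): counter=1 r=(0,1) succ=(1,0) retry=(0,0)
step 3 (P CAS): counter=1 r=(0,1) succ=(1,0) retry=(1,0)
step 4 (P LOAD): counter=1 r=(1,1) succ=(1,0) retry=(1,0)
step 5 (P CAS): counter=2 r=(1,1) succ=(2,0) retry=(1,0)
step 6 (Q CAS): counter=2 r=(1,1) succ=(2,0) retry=(1,1)
step 7 (Q LOAD): counter=2 r=(1,2) succ=(2,0) retry=(1,1)
step 8 (Q CAS): counter=3 r=(1,2) succ=(2,1) retry=(1,1)

counter=3 r=(1,2) succ=(2,1) retry=(1,1)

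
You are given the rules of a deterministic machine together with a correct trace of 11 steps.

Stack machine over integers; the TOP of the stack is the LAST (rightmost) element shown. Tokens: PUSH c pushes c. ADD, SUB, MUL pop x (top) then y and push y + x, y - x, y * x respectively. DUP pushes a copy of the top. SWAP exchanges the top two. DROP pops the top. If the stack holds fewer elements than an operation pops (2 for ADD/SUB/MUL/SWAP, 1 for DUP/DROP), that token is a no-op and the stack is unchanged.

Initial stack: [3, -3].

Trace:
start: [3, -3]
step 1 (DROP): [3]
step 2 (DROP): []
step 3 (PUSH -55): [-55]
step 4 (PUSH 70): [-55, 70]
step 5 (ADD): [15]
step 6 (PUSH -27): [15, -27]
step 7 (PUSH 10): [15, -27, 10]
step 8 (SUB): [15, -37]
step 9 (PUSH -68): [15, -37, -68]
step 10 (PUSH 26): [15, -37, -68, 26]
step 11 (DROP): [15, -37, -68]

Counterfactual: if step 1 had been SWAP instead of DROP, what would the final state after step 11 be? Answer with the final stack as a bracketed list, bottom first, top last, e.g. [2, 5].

(re-executing from step 1 with the substitution; state before step 1: [3, -3])
step 1 (SWAP): [-3, 3]
step 2 (DROP): [-3]
step 3 (PUSH -55): [-3, -55]
step 4 (PUSH 70): [-3, -55, 70]
step 5 (ADD): [-3, 15]
step 6 (PUSH -27): [-3, 15, -27]
step 7 (PUSH 10): [-3, 15, -27, 10]
step 8 (SUB): [-3, 15, -37]
step 9 (PUSH -68): [-3, 15, -37, -68]
step 10 (PUSH 26): [-3, 15, -37, -68, 26]
step 11 (DROP): [-3, 15, -37, -68]

[-3, 15, -37, -68]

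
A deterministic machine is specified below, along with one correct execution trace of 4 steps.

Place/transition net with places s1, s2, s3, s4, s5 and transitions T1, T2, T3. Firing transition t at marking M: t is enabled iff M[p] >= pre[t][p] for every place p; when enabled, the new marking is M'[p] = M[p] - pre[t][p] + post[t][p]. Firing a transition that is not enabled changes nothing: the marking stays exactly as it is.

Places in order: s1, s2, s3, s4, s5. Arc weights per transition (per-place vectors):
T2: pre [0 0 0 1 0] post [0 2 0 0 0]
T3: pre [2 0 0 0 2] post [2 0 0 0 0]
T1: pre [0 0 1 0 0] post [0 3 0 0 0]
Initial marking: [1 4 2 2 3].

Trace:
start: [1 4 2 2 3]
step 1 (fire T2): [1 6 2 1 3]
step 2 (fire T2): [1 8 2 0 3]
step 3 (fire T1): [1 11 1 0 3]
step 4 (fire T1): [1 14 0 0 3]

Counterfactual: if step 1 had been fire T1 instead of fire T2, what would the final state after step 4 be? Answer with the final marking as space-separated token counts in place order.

1 12 0 1 3

(re-executing from step 1 with the substitution; state before step 1: [1 4 2 2 3])
step 1 (fire T1): [1 7 1 2 3]
step 2 (fire T2): [1 9 1 1 3]
step 3 (fire T1): [1 12 0 1 3]
step 4 (fire T1): [1 12 0 1 3]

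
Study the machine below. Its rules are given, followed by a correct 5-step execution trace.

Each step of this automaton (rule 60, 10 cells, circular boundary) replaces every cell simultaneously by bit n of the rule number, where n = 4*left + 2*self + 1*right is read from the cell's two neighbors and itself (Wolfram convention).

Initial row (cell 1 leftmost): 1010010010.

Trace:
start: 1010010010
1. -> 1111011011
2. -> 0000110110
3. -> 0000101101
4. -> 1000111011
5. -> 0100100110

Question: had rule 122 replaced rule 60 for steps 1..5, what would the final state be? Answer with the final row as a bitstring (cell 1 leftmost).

(re-executing steps 1..5 under rule 122; state before step 1: 1010010010)
1. -> 0101101101
2. -> 1011111110
3. -> 0110000011
4. -> 1111000111
5. -> 0001101100

0001101100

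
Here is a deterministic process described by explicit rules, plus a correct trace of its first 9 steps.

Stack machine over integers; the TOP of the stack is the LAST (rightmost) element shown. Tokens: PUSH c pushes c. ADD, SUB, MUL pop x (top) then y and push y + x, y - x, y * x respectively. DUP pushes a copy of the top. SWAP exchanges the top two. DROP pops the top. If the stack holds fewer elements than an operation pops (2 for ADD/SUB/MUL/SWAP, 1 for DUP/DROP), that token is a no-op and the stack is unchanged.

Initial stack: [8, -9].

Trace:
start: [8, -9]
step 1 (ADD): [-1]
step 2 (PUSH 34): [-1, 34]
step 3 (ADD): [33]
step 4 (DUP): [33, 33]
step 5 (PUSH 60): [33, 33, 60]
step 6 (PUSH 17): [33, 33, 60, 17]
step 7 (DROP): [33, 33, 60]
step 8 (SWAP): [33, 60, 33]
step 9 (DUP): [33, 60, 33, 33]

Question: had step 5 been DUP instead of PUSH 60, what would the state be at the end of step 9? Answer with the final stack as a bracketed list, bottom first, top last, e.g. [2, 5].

(re-executing from step 5 with the substitution; state before step 5: [33, 33])
step 5 (DUP): [33, 33, 33]
step 6 (PUSH 17): [33, 33, 33, 17]
step 7 (DROP): [33, 33, 33]
step 8 (SWAP): [33, 33, 33]
step 9 (DUP): [33, 33, 33, 33]

[33, 33, 33, 33]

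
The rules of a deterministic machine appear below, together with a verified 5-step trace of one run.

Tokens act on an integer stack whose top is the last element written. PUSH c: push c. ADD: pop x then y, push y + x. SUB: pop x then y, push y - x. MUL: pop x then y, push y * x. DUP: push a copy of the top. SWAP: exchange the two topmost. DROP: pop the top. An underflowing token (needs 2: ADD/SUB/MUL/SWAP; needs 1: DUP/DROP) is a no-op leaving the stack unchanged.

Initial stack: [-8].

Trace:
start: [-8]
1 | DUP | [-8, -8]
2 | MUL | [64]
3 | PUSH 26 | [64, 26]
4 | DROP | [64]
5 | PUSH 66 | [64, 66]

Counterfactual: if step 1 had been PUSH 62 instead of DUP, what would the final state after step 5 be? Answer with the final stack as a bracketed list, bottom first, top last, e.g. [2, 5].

(re-executing from step 1 with the substitution; state before step 1: [-8])
1 | PUSH 62 | [-8, 62]
2 | MUL | [-496]
3 | PUSH 26 | [-496, 26]
4 | DROP | [-496]
5 | PUSH 66 | [-496, 66]

[-496, 66]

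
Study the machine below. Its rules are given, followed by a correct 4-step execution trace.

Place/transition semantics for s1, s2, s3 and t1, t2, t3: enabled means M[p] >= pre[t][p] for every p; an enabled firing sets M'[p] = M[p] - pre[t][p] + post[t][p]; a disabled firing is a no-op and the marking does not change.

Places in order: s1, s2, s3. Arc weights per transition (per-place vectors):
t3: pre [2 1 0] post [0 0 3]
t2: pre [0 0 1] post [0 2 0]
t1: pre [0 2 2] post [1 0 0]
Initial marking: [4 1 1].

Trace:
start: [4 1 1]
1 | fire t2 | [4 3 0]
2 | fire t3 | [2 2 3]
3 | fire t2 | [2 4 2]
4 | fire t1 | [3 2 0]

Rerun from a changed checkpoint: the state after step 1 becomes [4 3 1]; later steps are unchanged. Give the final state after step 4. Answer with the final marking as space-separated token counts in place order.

3 2 1

state after step 1 := [4 3 1]
2 | fire t3 | [2 2 4]
3 | fire t2 | [2 4 3]
4 | fire t1 | [3 2 1]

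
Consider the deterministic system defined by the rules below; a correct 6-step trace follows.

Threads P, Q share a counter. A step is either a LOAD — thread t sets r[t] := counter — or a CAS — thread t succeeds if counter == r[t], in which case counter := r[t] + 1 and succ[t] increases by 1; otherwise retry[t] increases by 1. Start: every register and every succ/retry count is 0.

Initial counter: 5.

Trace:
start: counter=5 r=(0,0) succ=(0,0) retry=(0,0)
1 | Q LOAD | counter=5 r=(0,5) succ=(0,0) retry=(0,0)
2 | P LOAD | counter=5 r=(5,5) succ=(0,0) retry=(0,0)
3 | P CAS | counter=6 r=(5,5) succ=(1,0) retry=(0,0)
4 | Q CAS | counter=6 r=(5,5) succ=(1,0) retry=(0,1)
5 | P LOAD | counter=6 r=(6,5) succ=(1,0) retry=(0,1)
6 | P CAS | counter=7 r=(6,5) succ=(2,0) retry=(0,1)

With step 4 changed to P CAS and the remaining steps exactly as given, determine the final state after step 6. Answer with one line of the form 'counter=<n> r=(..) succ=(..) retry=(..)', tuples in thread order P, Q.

(re-executing from step 4 with the substitution; state before step 4: counter=6 r=(5,5) succ=(1,0) retry=(0,0))
4 | P CAS | counter=6 r=(5,5) succ=(1,0) retry=(1,0)
5 | P LOAD | counter=6 r=(6,5) succ=(1,0) retry=(1,0)
6 | P CAS | counter=7 r=(6,5) succ=(2,0) retry=(1,0)

counter=7 r=(6,5) succ=(2,0) retry=(1,0)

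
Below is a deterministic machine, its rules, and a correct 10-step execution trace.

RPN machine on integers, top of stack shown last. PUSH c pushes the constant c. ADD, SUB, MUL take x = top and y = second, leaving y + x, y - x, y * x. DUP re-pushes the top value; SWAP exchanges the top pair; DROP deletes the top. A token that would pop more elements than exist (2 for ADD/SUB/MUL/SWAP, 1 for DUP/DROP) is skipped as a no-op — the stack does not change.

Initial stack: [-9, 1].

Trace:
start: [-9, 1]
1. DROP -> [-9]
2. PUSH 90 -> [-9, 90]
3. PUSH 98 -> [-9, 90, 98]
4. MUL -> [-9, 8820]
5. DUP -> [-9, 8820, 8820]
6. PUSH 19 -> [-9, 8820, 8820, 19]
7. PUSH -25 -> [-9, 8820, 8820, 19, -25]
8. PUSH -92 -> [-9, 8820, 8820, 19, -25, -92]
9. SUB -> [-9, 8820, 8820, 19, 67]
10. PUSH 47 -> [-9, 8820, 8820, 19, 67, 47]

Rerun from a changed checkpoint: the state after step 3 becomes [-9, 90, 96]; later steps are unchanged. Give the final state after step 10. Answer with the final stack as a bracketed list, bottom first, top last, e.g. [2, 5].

[-9, 8640, 8640, 19, 67, 47]

state after step 3 := [-9, 90, 96]
4. MUL -> [-9, 8640]
5. DUP -> [-9, 8640, 8640]
6. PUSH 19 -> [-9, 8640, 8640, 19]
7. PUSH -25 -> [-9, 8640, 8640, 19, -25]
8. PUSH -92 -> [-9, 8640, 8640, 19, -25, -92]
9. SUB -> [-9, 8640, 8640, 19, 67]
10. PUSH 47 -> [-9, 8640, 8640, 19, 67, 47]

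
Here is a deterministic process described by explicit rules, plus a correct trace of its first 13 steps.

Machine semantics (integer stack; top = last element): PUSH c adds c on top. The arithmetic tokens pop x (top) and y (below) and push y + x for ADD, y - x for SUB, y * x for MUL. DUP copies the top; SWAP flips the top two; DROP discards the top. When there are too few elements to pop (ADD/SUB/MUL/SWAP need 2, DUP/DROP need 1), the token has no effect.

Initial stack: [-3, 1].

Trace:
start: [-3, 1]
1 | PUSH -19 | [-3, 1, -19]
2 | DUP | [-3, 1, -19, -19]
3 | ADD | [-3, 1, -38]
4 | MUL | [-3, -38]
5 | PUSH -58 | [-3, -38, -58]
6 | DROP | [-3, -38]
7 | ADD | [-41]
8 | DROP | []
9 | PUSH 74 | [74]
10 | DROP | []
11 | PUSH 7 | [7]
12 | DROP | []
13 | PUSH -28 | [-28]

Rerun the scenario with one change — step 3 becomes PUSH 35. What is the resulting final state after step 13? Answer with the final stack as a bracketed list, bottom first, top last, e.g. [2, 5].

(re-executing from step 3 with the substitution; state before step 3: [-3, 1, -19, -19])
3 | PUSH 35 | [-3, 1, -19, -19, 35]
4 | MUL | [-3, 1, -19, -665]
5 | PUSH -58 | [-3, 1, -19, -665, -58]
6 | DROP | [-3, 1, -19, -665]
7 | ADD | [-3, 1, -684]
8 | DROP | [-3, 1]
9 | PUSH 74 | [-3, 1, 74]
10 | DROP | [-3, 1]
11 | PUSH 7 | [-3, 1, 7]
12 | DROP | [-3, 1]
13 | PUSH -28 | [-3, 1, -28]

[-3, 1, -28]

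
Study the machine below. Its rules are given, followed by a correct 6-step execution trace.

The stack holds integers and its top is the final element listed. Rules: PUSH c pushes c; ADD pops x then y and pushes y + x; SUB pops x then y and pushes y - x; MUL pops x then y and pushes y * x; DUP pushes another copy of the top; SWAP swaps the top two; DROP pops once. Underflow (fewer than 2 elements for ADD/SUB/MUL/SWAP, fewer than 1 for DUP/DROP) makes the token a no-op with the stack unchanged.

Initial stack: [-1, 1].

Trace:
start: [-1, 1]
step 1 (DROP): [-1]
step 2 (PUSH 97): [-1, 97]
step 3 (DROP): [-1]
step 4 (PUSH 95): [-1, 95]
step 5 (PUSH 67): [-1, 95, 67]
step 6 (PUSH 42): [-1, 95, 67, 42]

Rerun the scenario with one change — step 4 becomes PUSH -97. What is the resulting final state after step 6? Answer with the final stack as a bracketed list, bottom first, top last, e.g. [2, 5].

(re-executing from step 4 with the substitution; state before step 4: [-1])
step 4 (PUSH -97): [-1, -97]
step 5 (PUSH 67): [-1, -97, 67]
step 6 (PUSH 42): [-1, -97, 67, 42]

[-1, -97, 67, 42]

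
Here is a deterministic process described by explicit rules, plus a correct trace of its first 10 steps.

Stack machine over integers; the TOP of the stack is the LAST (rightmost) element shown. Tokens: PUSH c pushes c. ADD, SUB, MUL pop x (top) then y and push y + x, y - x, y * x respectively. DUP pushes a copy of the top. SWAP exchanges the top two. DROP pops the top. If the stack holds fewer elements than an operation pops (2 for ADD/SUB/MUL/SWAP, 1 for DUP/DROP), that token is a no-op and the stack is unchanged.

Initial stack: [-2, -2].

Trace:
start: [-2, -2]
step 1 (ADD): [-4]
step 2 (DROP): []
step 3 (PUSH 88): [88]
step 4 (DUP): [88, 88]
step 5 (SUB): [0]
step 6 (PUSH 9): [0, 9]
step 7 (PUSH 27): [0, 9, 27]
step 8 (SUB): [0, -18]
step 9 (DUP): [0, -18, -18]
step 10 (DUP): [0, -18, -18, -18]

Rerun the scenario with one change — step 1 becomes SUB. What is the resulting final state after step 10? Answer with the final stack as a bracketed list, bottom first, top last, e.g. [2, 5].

[0, -18, -18, -18]

(re-executing from step 1 with the substitution; state before step 1: [-2, -2])
step 1 (SUB): [0]
step 2 (DROP): []
step 3 (PUSH 88): [88]
step 4 (DUP): [88, 88]
step 5 (SUB): [0]
step 6 (PUSH 9): [0, 9]
step 7 (PUSH 27): [0, 9, 27]
step 8 (SUB): [0, -18]
step 9 (DUP): [0, -18, -18]
step 10 (DUP): [0, -18, -18, -18]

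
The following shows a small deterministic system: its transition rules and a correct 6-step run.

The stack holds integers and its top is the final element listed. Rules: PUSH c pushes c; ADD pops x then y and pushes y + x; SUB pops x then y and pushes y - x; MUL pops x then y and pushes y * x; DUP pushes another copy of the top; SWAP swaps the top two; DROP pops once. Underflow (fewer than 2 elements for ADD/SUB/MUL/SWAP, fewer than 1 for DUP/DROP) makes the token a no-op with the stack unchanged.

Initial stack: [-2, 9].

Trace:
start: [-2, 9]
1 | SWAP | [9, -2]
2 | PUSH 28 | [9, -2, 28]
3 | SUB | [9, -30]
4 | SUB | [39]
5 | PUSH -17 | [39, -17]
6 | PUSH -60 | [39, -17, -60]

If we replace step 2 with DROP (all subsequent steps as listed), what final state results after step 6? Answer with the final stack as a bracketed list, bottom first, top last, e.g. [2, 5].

[9, -17, -60]

(re-executing from step 2 with the substitution; state before step 2: [9, -2])
2 | DROP | [9]
3 | SUB | [9]
4 | SUB | [9]
5 | PUSH -17 | [9, -17]
6 | PUSH -60 | [9, -17, -60]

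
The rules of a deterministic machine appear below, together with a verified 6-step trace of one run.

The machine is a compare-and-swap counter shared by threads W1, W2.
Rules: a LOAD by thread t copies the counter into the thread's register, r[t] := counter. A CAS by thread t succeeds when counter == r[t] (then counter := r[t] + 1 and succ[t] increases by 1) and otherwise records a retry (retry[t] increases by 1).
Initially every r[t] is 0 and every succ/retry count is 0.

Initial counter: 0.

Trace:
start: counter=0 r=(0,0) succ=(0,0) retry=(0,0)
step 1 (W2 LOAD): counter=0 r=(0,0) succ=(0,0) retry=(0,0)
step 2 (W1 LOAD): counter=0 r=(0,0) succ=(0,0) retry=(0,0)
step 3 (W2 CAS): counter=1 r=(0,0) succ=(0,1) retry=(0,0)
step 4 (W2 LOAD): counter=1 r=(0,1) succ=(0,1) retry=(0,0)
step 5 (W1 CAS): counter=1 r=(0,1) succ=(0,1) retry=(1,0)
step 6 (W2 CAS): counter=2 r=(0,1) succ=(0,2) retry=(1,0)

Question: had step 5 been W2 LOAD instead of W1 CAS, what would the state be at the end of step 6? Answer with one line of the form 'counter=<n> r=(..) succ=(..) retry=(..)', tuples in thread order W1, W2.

(re-executing from step 5 with the substitution; state before step 5: counter=1 r=(0,1) succ=(0,1) retry=(0,0))
step 5 (W2 LOAD): counter=1 r=(0,1) succ=(0,1) retry=(0,0)
step 6 (W2 CAS): counter=2 r=(0,1) succ=(0,2) retry=(0,0)

counter=2 r=(0,1) succ=(0,2) retry=(0,0)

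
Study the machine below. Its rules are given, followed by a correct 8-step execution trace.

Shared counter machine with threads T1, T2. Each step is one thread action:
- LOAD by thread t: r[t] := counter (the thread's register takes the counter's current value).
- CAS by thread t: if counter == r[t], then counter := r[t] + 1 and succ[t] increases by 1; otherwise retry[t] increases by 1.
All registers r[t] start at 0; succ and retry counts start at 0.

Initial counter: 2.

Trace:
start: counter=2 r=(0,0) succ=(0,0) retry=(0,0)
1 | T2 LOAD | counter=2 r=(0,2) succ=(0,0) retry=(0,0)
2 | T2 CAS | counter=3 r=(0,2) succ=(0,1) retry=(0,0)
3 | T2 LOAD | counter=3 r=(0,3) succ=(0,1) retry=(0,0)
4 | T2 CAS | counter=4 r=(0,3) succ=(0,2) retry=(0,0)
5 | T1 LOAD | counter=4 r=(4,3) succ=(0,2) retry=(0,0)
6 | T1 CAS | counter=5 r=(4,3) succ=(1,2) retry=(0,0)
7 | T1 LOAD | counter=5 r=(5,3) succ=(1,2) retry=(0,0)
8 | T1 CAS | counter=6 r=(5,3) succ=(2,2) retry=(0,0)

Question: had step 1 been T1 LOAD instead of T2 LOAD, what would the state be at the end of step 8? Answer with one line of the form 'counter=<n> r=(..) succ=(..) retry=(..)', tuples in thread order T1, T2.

counter=5 r=(4,2) succ=(2,1) retry=(0,1)

(re-executing from step 1 with the substitution; state before step 1: counter=2 r=(0,0) succ=(0,0) retry=(0,0))
1 | T1 LOAD | counter=2 r=(2,0) succ=(0,0) retry=(0,0)
2 | T2 CAS | counter=2 r=(2,0) succ=(0,0) retry=(0,1)
3 | T2 LOAD | counter=2 r=(2,2) succ=(0,0) retry=(0,1)
4 | T2 CAS | counter=3 r=(2,2) succ=(0,1) retry=(0,1)
5 | T1 LOAD | counter=3 r=(3,2) succ=(0,1) retry=(0,1)
6 | T1 CAS | counter=4 r=(3,2) succ=(1,1) retry=(0,1)
7 | T1 LOAD | counter=4 r=(4,2) succ=(1,1) retry=(0,1)
8 | T1 CAS | counter=5 r=(4,2) succ=(2,1) retry=(0,1)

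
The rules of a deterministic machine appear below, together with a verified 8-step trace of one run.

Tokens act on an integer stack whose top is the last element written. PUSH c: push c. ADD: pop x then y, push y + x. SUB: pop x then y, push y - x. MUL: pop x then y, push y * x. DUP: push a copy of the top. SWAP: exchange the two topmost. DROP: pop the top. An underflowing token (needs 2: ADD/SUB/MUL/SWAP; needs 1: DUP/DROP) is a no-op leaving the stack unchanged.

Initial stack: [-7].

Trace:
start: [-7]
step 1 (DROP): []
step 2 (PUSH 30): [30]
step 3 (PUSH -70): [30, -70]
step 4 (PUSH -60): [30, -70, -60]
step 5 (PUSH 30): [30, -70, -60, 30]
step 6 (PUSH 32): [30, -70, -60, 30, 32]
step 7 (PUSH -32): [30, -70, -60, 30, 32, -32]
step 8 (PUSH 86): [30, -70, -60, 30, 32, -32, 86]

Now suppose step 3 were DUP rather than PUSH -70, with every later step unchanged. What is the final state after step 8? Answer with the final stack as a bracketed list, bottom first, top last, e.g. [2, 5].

(re-executing from step 3 with the substitution; state before step 3: [30])
step 3 (DUP): [30, 30]
step 4 (PUSH -60): [30, 30, -60]
step 5 (PUSH 30): [30, 30, -60, 30]
step 6 (PUSH 32): [30, 30, -60, 30, 32]
step 7 (PUSH -32): [30, 30, -60, 30, 32, -32]
step 8 (PUSH 86): [30, 30, -60, 30, 32, -32, 86]

[30, 30, -60, 30, 32, -32, 86]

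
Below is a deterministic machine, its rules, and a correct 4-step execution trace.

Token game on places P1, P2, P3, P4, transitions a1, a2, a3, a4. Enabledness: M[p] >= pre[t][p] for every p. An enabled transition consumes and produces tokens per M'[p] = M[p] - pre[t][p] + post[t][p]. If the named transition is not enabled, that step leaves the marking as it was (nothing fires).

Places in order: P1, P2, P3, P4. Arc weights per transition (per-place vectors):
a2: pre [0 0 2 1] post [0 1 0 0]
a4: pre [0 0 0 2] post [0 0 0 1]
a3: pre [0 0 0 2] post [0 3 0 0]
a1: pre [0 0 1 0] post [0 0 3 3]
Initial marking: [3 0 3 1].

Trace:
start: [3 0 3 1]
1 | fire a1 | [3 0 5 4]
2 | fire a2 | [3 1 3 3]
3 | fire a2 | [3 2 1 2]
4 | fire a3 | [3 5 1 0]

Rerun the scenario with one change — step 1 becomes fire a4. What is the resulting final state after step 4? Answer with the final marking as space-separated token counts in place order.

3 1 1 0

(re-executing from step 1 with the substitution; state before step 1: [3 0 3 1])
1 | fire a4 | [3 0 3 1]
2 | fire a2 | [3 1 1 0]
3 | fire a2 | [3 1 1 0]
4 | fire a3 | [3 1 1 0]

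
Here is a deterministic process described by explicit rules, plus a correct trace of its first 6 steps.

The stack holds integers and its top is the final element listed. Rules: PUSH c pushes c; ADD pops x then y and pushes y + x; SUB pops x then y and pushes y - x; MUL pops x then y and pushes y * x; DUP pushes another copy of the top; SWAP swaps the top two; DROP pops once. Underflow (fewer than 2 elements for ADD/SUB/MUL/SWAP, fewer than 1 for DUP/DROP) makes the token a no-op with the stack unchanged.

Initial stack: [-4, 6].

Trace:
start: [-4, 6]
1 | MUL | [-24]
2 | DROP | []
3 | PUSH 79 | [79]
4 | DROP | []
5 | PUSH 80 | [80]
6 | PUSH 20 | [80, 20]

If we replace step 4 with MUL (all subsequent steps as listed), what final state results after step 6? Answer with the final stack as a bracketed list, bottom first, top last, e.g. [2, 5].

(re-executing from step 4 with the substitution; state before step 4: [79])
4 | MUL | [79]
5 | PUSH 80 | [79, 80]
6 | PUSH 20 | [79, 80, 20]

[79, 80, 20]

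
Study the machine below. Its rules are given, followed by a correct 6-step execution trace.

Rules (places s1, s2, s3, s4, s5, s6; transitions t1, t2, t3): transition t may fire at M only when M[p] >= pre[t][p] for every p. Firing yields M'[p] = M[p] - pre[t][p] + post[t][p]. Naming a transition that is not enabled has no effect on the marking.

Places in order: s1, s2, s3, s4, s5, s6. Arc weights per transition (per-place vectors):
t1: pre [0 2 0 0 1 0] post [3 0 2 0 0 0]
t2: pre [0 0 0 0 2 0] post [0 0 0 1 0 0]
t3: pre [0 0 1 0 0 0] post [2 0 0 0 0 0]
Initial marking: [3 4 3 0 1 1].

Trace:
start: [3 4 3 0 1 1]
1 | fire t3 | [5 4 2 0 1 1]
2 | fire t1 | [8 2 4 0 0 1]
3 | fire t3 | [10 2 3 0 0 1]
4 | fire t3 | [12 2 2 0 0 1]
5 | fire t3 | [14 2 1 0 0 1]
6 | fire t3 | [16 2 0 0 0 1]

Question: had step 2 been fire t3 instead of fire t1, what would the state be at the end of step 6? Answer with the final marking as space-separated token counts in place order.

9 4 0 0 1 1

(re-executing from step 2 with the substitution; state before step 2: [5 4 2 0 1 1])
2 | fire t3 | [7 4 1 0 1 1]
3 | fire t3 | [9 4 0 0 1 1]
4 | fire t3 | [9 4 0 0 1 1]
5 | fire t3 | [9 4 0 0 1 1]
6 | fire t3 | [9 4 0 0 1 1]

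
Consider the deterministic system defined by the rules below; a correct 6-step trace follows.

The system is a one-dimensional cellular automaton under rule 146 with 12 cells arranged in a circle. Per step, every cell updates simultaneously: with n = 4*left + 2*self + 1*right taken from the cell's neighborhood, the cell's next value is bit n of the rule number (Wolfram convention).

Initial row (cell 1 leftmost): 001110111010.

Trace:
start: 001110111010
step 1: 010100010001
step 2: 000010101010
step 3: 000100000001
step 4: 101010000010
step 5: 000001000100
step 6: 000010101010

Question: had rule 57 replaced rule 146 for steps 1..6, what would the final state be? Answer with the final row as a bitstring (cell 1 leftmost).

010101010101

(re-executing steps 1..6 under rule 57; state before step 1: 001110111010)
step 1: 101001100101
step 2: 010101010011
step 3: 101010101010
step 4: 010101010101
step 5: 101010101010
step 6: 010101010101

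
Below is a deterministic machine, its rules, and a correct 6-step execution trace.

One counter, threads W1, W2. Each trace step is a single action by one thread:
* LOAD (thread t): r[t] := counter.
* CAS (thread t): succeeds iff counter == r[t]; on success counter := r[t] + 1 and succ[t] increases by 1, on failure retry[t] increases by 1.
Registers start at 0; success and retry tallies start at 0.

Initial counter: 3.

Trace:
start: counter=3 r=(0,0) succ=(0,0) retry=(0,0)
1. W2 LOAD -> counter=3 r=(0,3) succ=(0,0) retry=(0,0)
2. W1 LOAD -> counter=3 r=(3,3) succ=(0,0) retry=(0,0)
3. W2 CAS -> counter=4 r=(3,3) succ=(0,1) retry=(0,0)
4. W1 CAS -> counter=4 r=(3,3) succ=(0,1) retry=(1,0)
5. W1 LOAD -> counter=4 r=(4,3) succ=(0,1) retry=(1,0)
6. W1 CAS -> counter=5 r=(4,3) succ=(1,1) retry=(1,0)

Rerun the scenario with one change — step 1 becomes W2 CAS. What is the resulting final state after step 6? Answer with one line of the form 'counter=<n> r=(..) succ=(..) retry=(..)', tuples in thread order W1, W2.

counter=5 r=(4,0) succ=(2,0) retry=(0,2)

(re-executing from step 1 with the substitution; state before step 1: counter=3 r=(0,0) succ=(0,0) retry=(0,0))
1. W2 CAS -> counter=3 r=(0,0) succ=(0,0) retry=(0,1)
2. W1 LOAD -> counter=3 r=(3,0) succ=(0,0) retry=(0,1)
3. W2 CAS -> counter=3 r=(3,0) succ=(0,0) retry=(0,2)
4. W1 CAS -> counter=4 r=(3,0) succ=(1,0) retry=(0,2)
5. W1 LOAD -> counter=4 r=(4,0) succ=(1,0) retry=(0,2)
6. W1 CAS -> counter=5 r=(4,0) succ=(2,0) retry=(0,2)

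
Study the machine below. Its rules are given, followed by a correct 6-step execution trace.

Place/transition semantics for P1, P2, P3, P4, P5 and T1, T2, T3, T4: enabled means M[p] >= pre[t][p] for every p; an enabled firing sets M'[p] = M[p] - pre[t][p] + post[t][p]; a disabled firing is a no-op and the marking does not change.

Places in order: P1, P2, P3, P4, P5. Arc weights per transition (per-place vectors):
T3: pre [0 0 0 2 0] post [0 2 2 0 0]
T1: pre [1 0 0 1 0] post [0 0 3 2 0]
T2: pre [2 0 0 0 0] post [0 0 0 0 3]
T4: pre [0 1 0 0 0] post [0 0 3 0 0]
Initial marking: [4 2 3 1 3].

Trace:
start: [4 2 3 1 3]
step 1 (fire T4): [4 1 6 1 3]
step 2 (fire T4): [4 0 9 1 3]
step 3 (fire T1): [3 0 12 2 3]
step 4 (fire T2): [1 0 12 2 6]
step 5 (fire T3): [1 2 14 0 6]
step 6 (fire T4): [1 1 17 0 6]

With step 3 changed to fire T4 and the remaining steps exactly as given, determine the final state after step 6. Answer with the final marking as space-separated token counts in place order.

(re-executing from step 3 with the substitution; state before step 3: [4 0 9 1 3])
step 3 (fire T4): [4 0 9 1 3]
step 4 (fire T2): [2 0 9 1 6]
step 5 (fire T3): [2 0 9 1 6]
step 6 (fire T4): [2 0 9 1 6]

2 0 9 1 6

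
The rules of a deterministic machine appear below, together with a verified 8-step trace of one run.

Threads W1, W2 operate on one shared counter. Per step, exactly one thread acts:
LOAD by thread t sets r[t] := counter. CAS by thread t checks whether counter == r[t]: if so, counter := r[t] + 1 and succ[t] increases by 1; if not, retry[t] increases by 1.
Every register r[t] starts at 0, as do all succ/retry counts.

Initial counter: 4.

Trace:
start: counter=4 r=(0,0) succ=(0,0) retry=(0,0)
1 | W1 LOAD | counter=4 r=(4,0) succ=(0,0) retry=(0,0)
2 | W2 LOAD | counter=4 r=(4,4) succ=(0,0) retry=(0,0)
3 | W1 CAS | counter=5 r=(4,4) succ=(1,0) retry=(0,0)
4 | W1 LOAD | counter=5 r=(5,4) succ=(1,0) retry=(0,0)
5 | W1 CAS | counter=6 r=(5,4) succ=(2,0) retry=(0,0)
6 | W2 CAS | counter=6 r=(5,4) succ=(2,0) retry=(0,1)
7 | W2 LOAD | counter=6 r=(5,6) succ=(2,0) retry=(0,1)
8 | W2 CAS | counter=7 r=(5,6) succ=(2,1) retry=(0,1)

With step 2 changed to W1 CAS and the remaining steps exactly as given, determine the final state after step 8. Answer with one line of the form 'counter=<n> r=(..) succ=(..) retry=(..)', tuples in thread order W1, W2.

counter=7 r=(5,6) succ=(2,1) retry=(1,1)

(re-executing from step 2 with the substitution; state before step 2: counter=4 r=(4,0) succ=(0,0) retry=(0,0))
2 | W1 CAS | counter=5 r=(4,0) succ=(1,0) retry=(0,0)
3 | W1 CAS | counter=5 r=(4,0) succ=(1,0) retry=(1,0)
4 | W1 LOAD | counter=5 r=(5,0) succ=(1,0) retry=(1,0)
5 | W1 CAS | counter=6 r=(5,0) succ=(2,0) retry=(1,0)
6 | W2 CAS | counter=6 r=(5,0) succ=(2,0) retry=(1,1)
7 | W2 LOAD | counter=6 r=(5,6) succ=(2,0) retry=(1,1)
8 | W2 CAS | counter=7 r=(5,6) succ=(2,1) retry=(1,1)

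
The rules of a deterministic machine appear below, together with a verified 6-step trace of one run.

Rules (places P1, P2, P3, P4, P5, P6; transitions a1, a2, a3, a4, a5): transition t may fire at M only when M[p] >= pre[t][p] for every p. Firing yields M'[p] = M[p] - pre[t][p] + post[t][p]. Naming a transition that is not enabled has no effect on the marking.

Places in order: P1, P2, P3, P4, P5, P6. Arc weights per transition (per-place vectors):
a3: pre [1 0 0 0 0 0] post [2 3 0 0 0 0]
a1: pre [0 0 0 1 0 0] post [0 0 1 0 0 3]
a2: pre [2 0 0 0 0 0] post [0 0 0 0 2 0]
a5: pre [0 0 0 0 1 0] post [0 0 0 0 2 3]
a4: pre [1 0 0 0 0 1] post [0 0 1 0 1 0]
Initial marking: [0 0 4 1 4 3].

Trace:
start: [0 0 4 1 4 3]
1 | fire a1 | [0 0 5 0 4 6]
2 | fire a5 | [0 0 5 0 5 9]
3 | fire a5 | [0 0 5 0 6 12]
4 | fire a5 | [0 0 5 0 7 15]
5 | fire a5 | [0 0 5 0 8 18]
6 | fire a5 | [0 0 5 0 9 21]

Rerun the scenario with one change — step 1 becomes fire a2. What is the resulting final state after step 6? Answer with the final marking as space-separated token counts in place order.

(re-executing from step 1 with the substitution; state before step 1: [0 0 4 1 4 3])
1 | fire a2 | [0 0 4 1 4 3]
2 | fire a5 | [0 0 4 1 5 6]
3 | fire a5 | [0 0 4 1 6 9]
4 | fire a5 | [0 0 4 1 7 12]
5 | fire a5 | [0 0 4 1 8 15]
6 | fire a5 | [0 0 4 1 9 18]

0 0 4 1 9 18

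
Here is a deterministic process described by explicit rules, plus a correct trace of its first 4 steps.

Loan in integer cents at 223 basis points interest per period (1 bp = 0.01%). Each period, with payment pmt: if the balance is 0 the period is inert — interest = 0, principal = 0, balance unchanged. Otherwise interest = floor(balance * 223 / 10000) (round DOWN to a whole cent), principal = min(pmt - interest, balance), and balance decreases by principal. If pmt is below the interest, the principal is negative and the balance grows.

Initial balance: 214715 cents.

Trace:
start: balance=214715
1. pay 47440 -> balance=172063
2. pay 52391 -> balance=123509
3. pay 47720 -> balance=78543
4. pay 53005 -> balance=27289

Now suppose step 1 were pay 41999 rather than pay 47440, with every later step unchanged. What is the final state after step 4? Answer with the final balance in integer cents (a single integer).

33102

(re-executing from step 1 with the substitution; state before step 1: balance=214715)
1. pay 41999 -> balance=177504
2. pay 52391 -> balance=129071
3. pay 47720 -> balance=84229
4. pay 53005 -> balance=33102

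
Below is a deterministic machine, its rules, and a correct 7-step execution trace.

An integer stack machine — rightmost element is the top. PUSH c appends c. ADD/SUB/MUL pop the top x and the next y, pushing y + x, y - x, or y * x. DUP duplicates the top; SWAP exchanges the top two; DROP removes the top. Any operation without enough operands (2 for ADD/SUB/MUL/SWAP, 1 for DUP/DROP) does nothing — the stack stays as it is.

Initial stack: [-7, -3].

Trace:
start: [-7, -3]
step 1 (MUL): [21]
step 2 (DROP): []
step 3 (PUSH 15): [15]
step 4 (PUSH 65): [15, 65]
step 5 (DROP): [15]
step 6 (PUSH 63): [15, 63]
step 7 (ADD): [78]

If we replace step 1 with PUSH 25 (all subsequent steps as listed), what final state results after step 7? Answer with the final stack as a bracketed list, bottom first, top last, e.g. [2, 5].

(re-executing from step 1 with the substitution; state before step 1: [-7, -3])
step 1 (PUSH 25): [-7, -3, 25]
step 2 (DROP): [-7, -3]
step 3 (PUSH 15): [-7, -3, 15]
step 4 (PUSH 65): [-7, -3, 15, 65]
step 5 (DROP): [-7, -3, 15]
step 6 (PUSH 63): [-7, -3, 15, 63]
step 7 (ADD): [-7, -3, 78]

[-7, -3, 78]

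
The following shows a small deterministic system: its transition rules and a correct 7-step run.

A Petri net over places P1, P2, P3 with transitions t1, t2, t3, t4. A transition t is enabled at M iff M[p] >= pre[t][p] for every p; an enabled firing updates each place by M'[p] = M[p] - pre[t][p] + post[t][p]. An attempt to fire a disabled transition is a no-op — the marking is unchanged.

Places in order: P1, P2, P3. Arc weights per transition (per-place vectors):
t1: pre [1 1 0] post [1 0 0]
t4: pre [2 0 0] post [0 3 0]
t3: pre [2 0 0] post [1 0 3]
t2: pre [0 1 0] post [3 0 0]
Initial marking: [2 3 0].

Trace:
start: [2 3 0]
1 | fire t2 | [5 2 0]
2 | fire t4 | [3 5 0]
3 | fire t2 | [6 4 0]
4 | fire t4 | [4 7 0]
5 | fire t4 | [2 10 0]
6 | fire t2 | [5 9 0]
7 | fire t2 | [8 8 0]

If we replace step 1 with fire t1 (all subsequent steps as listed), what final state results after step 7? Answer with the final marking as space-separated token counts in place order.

(re-executing from step 1 with the substitution; state before step 1: [2 3 0])
1 | fire t1 | [2 2 0]
2 | fire t4 | [0 5 0]
3 | fire t2 | [3 4 0]
4 | fire t4 | [1 7 0]
5 | fire t4 | [1 7 0]
6 | fire t2 | [4 6 0]
7 | fire t2 | [7 5 0]

7 5 0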